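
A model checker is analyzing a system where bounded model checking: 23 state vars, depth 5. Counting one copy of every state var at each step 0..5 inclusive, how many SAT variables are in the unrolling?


BMC unrolls to depth k, creating one copy of each state var for steps 0..k.
Step count = 5 + 1 = 6 (steps 0 through 5)
Vars per step = 23
Total = 23 * 6 = 138

138


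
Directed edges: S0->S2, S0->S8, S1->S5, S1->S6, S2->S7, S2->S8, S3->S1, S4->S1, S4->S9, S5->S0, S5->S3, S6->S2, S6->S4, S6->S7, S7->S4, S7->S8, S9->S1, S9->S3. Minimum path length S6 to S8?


BFS layer-by-layer from S6:
  dist 0: {S6}
  dist 1: {S2, S4, S7}
  dist 2: {S1, S8, S9}
  -> S8 reached at distance 2
Shortest path length = 2

2


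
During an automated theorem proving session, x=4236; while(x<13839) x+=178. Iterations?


Step 1: x goes from 4236 toward 13839 by 178; the body runs while x<13839, so iterations = ceil((bound-start)/step)
Step 2: Distance=9603
Step 3: ceil(9603/178)=54

54


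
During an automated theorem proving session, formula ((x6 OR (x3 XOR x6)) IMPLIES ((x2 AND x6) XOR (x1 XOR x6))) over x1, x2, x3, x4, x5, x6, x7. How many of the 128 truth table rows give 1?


Formula: ((x6 OR (x3 XOR x6)) IMPLIES ((x2 AND x6) XOR (x1 XOR x6))) over 7 vars (128 rows)
Evaluate each row (x1, x2, x3, x4, x5, x6, x7 as bits, MSB first):
  row 0 [0000000]: ((0 OR (0 XOR 0)) IMPLIES ((0 AND 0) XOR (0 XOR 0))) -> 1
  row 1 [0000001]: ((0 OR (0 XOR 0)) IMPLIES ((0 AND 0) XOR (0 XOR 0))) -> 1
  row 2 [0000010]: ((1 OR (0 XOR 1)) IMPLIES ((0 AND 1) XOR (0 XOR 1))) -> 1
  row 3 [0000011]: ((1 OR (0 XOR 1)) IMPLIES ((0 AND 1) XOR (0 XOR 1))) -> 1
  row 4 [0000100]: ((0 OR (0 XOR 0)) IMPLIES ((0 AND 0) XOR (0 XOR 0))) -> 1
  (every remaining row is evaluated the same way; all 128 results are listed next)
Full result column, 8 rows per line (x1,x2,x3,x4 fixed per line; x5,x6,x7 runs 000..111 left to right):
  rows 0-7 [x1,x2,x3,x4=0000]: 11111111  (ones: 8)
  rows 8-15 [x1,x2,x3,x4=0001]: 11111111  (ones: 8)
  rows 16-23 [x1,x2,x3,x4=0010]: 00110011  (ones: 4)
  rows 24-31 [x1,x2,x3,x4=0011]: 00110011  (ones: 4)
  rows 32-39 [x1,x2,x3,x4=0100]: 11001100  (ones: 4)
  rows 40-47 [x1,x2,x3,x4=0101]: 11001100  (ones: 4)
  rows 48-55 [x1,x2,x3,x4=0110]: 00000000  (ones: 0)
  rows 56-63 [x1,x2,x3,x4=0111]: 00000000  (ones: 0)
  rows 64-71 [x1,x2,x3,x4=1000]: 11001100  (ones: 4)
  rows 72-79 [x1,x2,x3,x4=1001]: 11001100  (ones: 4)
  rows 80-87 [x1,x2,x3,x4=1010]: 11001100  (ones: 4)
  rows 88-95 [x1,x2,x3,x4=1011]: 11001100  (ones: 4)
  rows 96-103 [x1,x2,x3,x4=1100]: 11111111  (ones: 8)
  rows 104-111 [x1,x2,x3,x4=1101]: 11111111  (ones: 8)
  rows 112-119 [x1,x2,x3,x4=1110]: 11111111  (ones: 8)
  rows 120-127 [x1,x2,x3,x4=1111]: 11111111  (ones: 8)
Count of 1-rows = 8+8+4+4+4+4+0+0+4+4+4+4+8+8+8+8 = 80

80


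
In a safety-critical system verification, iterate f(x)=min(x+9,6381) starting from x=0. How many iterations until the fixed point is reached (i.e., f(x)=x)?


Step 1: x=0, cap=6381, increment=9
Step 2: x grows by 9 each step until capped at 6381; fixed point is x=6381
Step 3: iterations = ceil(6381/9) = 709

709


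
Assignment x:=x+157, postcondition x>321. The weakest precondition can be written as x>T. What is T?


Formula: wp(x:=E, P) = P[E/x] (substitute E for x in postcondition)
Step 1: Postcondition: x>321
Step 2: Substitute x+157 for x: x+157>321
Step 3: Solve for x: x > 321-157 = 164

164


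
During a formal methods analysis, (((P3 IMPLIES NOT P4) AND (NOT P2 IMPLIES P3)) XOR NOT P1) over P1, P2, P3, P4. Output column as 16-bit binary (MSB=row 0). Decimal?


Formula: (((P3 IMPLIES NOT P4) AND (NOT P2 IMPLIES P3)) XOR NOT P1) over P1, P2, P3, P4 (16 rows)
Evaluate each row (bits = P1,P2,P3,P4, MSB first):
  row 0 [0000]: (((0 IMPLIES NOT 0) AND (NOT 0 IMPLIES 0)) XOR NOT 0) -> 1
  row 1 [0001]: (((0 IMPLIES NOT 1) AND (NOT 0 IMPLIES 0)) XOR NOT 0) -> 1
  row 2 [0010]: (((1 IMPLIES NOT 0) AND (NOT 0 IMPLIES 1)) XOR NOT 0) -> 0
  row 3 [0011]: (((1 IMPLIES NOT 1) AND (NOT 0 IMPLIES 1)) XOR NOT 0) -> 1
  row 4 [0100]: (((0 IMPLIES NOT 0) AND (NOT 1 IMPLIES 0)) XOR NOT 0) -> 0
  row 5 [0101]: (((0 IMPLIES NOT 1) AND (NOT 1 IMPLIES 0)) XOR NOT 0) -> 0
  row 6 [0110]: (((1 IMPLIES NOT 0) AND (NOT 1 IMPLIES 1)) XOR NOT 0) -> 0
  row 7 [0111]: (((1 IMPLIES NOT 1) AND (NOT 1 IMPLIES 1)) XOR NOT 0) -> 1
  row 8 [1000]: (((0 IMPLIES NOT 0) AND (NOT 0 IMPLIES 0)) XOR NOT 1) -> 0
  row 9 [1001]: (((0 IMPLIES NOT 1) AND (NOT 0 IMPLIES 0)) XOR NOT 1) -> 0
  row 10 [1010]: (((1 IMPLIES NOT 0) AND (NOT 0 IMPLIES 1)) XOR NOT 1) -> 1
  row 11 [1011]: (((1 IMPLIES NOT 1) AND (NOT 0 IMPLIES 1)) XOR NOT 1) -> 0
  row 12 [1100]: (((0 IMPLIES NOT 0) AND (NOT 1 IMPLIES 0)) XOR NOT 1) -> 1
  row 13 [1101]: (((0 IMPLIES NOT 1) AND (NOT 1 IMPLIES 0)) XOR NOT 1) -> 1
  row 14 [1110]: (((1 IMPLIES NOT 0) AND (NOT 1 IMPLIES 1)) XOR NOT 1) -> 1
  row 15 [1111]: (((1 IMPLIES NOT 1) AND (NOT 1 IMPLIES 1)) XOR NOT 1) -> 0
Full result column, 4 rows per line (P1,P2 fixed per line; P3,P4 runs 00..11 left to right):
  rows 0-3 [P1,P2=00]: 1101  = hex D
  rows 4-7 [P1,P2=01]: 0001  = hex 1
  rows 8-11 [P1,P2=10]: 0010  = hex 2
  rows 12-15 [P1,P2=11]: 1110  = hex E
Output column (row 0 .. row 15) = 1101000100101110
Output column grouped in 4s = 1101 0001 0010 1110 = 0xD12E
Convert to decimal digit by digit (value = value*16 + digit):
  D -> 13
  13*16 + 1 = 209
  209*16 + 2 = 3346
  3346*16 + 14 (E) = 53550
Decimal = 53550

53550


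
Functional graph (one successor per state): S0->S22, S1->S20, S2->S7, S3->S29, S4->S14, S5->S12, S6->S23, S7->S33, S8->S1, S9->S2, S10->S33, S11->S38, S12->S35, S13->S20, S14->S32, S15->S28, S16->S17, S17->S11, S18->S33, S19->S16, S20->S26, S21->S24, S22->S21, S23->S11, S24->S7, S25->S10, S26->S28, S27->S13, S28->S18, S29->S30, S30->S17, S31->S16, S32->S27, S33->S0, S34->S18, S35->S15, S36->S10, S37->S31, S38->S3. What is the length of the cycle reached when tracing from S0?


Trace from S0 until a state repeats:
  S0 -> S22 -> S21 -> S24 -> S7 -> S33 -> S0
S0 first seen at step 0, revisited at step 6.
Cycle length = 6 - 0 = 6

6


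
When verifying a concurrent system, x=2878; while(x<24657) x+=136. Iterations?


Step 1: x goes from 2878 toward 24657 by 136; the body runs while x<24657, so iterations = ceil((bound-start)/step)
Step 2: Distance=21779
Step 3: ceil(21779/136)=161

161


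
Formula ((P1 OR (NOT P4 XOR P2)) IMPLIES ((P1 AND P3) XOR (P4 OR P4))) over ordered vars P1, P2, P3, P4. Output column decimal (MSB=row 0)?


Formula: ((P1 OR (NOT P4 XOR P2)) IMPLIES ((P1 AND P3) XOR (P4 OR P4))) over P1, P2, P3, P4 (16 rows)
Evaluate each row (bits = P1,P2,P3,P4, MSB first):
  row 0 [0000]: ((0 OR (NOT 0 XOR 0)) IMPLIES ((0 AND 0) XOR (0 OR 0))) -> 0
  row 1 [0001]: ((0 OR (NOT 1 XOR 0)) IMPLIES ((0 AND 0) XOR (1 OR 1))) -> 1
  row 2 [0010]: ((0 OR (NOT 0 XOR 0)) IMPLIES ((0 AND 1) XOR (0 OR 0))) -> 0
  row 3 [0011]: ((0 OR (NOT 1 XOR 0)) IMPLIES ((0 AND 1) XOR (1 OR 1))) -> 1
  row 4 [0100]: ((0 OR (NOT 0 XOR 1)) IMPLIES ((0 AND 0) XOR (0 OR 0))) -> 1
  row 5 [0101]: ((0 OR (NOT 1 XOR 1)) IMPLIES ((0 AND 0) XOR (1 OR 1))) -> 1
  row 6 [0110]: ((0 OR (NOT 0 XOR 1)) IMPLIES ((0 AND 1) XOR (0 OR 0))) -> 1
  row 7 [0111]: ((0 OR (NOT 1 XOR 1)) IMPLIES ((0 AND 1) XOR (1 OR 1))) -> 1
  row 8 [1000]: ((1 OR (NOT 0 XOR 0)) IMPLIES ((1 AND 0) XOR (0 OR 0))) -> 0
  row 9 [1001]: ((1 OR (NOT 1 XOR 0)) IMPLIES ((1 AND 0) XOR (1 OR 1))) -> 1
  row 10 [1010]: ((1 OR (NOT 0 XOR 0)) IMPLIES ((1 AND 1) XOR (0 OR 0))) -> 1
  row 11 [1011]: ((1 OR (NOT 1 XOR 0)) IMPLIES ((1 AND 1) XOR (1 OR 1))) -> 0
  row 12 [1100]: ((1 OR (NOT 0 XOR 1)) IMPLIES ((1 AND 0) XOR (0 OR 0))) -> 0
  row 13 [1101]: ((1 OR (NOT 1 XOR 1)) IMPLIES ((1 AND 0) XOR (1 OR 1))) -> 1
  row 14 [1110]: ((1 OR (NOT 0 XOR 1)) IMPLIES ((1 AND 1) XOR (0 OR 0))) -> 1
  row 15 [1111]: ((1 OR (NOT 1 XOR 1)) IMPLIES ((1 AND 1) XOR (1 OR 1))) -> 0
Full result column, 4 rows per line (P1,P2 fixed per line; P3,P4 runs 00..11 left to right):
  rows 0-3 [P1,P2=00]: 0101  = hex 5
  rows 4-7 [P1,P2=01]: 1111  = hex F
  rows 8-11 [P1,P2=10]: 0110  = hex 6
  rows 12-15 [P1,P2=11]: 0110  = hex 6
Output column (row 0 .. row 15) = 0101111101100110
Output column grouped in 4s = 0101 1111 0110 0110 = 0x5F66
Convert to decimal digit by digit (value = value*16 + digit):
  5 -> 5
  5*16 + 15 (F) = 95
  95*16 + 6 = 1526
  1526*16 + 6 = 24422
Decimal = 24422

24422


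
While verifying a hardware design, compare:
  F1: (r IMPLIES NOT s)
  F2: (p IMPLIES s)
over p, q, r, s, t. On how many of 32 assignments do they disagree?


F1 = (r IMPLIES NOT s)
F2 = (p IMPLIES s)
Evaluate both on each of 32 rows (bits = p,q,r,s,t):
  row 0 [00000]: F1=1 F2=1 -> 0
  row 1 [00001]: F1=1 F2=1 -> 0
  row 2 [00010]: F1=1 F2=1 -> 0
  row 3 [00011]: F1=1 F2=1 -> 0
  row 4 [00100]: F1=1 F2=1 -> 0
  row 5 [00101]: F1=1 F2=1 -> 0
  row 6 [00110]: F1=0 F2=1 (differ) -> 1
  row 7 [00111]: F1=0 F2=1 (differ) -> 1
  row 8 [01000]: F1=1 F2=1 -> 0
  row 9 [01001]: F1=1 F2=1 -> 0
  row 10 [01010]: F1=1 F2=1 -> 0
  row 11 [01011]: F1=1 F2=1 -> 0
  row 12 [01100]: F1=1 F2=1 -> 0
  row 13 [01101]: F1=1 F2=1 -> 0
  row 14 [01110]: F1=0 F2=1 (differ) -> 1
  row 15 [01111]: F1=0 F2=1 (differ) -> 1
  row 16 [10000]: F1=1 F2=0 (differ) -> 1
  row 17 [10001]: F1=1 F2=0 (differ) -> 1
  row 18 [10010]: F1=1 F2=1 -> 0
  row 19 [10011]: F1=1 F2=1 -> 0
  row 20 [10100]: F1=1 F2=0 (differ) -> 1
  row 21 [10101]: F1=1 F2=0 (differ) -> 1
  row 22 [10110]: F1=0 F2=1 (differ) -> 1
  row 23 [10111]: F1=0 F2=1 (differ) -> 1
  row 24 [11000]: F1=1 F2=0 (differ) -> 1
  row 25 [11001]: F1=1 F2=0 (differ) -> 1
  row 26 [11010]: F1=1 F2=1 -> 0
  row 27 [11011]: F1=1 F2=1 -> 0
  row 28 [11100]: F1=1 F2=0 (differ) -> 1
  row 29 [11101]: F1=1 F2=0 (differ) -> 1
  row 30 [11110]: F1=0 F2=1 (differ) -> 1
  row 31 [11111]: F1=0 F2=1 (differ) -> 1
Full result column, 8 rows per line (p,q fixed per line; r,s,t runs 000..111 left to right):
  rows 0-7 [p,q=00]: 00000011  (ones: 2)
  rows 8-15 [p,q=01]: 00000011  (ones: 2)
  rows 16-23 [p,q=10]: 11001111  (ones: 6)
  rows 24-31 [p,q=11]: 11001111  (ones: 6)
Disagreements = 2+2+6+6 = 16

16


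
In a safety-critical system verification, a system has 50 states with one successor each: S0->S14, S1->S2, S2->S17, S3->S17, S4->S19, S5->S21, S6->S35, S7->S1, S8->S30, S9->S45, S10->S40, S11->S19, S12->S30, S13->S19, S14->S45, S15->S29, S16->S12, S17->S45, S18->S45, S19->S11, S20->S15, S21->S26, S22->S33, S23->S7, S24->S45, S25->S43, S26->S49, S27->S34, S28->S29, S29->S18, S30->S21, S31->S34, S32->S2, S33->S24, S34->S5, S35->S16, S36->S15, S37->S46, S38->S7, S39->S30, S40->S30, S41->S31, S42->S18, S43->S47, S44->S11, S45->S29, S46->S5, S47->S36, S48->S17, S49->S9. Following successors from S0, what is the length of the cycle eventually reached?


Trace from S0 until a state repeats:
  S0 -> S14 -> S45 -> S29 -> S18 -> S45
S45 first seen at step 2, revisited at step 5.
Cycle length = 5 - 2 = 3

3


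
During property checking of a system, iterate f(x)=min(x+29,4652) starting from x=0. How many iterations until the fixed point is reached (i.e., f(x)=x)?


Step 1: x=0, cap=4652, increment=29
Step 2: x grows by 29 each step until capped at 4652; fixed point is x=4652
Step 3: iterations = ceil(4652/29) = 161

161


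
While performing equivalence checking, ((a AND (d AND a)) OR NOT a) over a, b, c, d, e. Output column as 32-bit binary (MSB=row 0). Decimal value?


Formula: ((a AND (d AND a)) OR NOT a) over a, b, c, d, e (32 rows)
Evaluate each row (bits = a,b,c,d,e, MSB first):
  row 0 [00000]: ((0 AND (0 AND 0)) OR NOT 0) -> 1
  row 1 [00001]: ((0 AND (0 AND 0)) OR NOT 0) -> 1
  row 2 [00010]: ((0 AND (1 AND 0)) OR NOT 0) -> 1
  row 3 [00011]: ((0 AND (1 AND 0)) OR NOT 0) -> 1
  row 4 [00100]: ((0 AND (0 AND 0)) OR NOT 0) -> 1
  row 5 [00101]: ((0 AND (0 AND 0)) OR NOT 0) -> 1
  row 6 [00110]: ((0 AND (1 AND 0)) OR NOT 0) -> 1
  row 7 [00111]: ((0 AND (1 AND 0)) OR NOT 0) -> 1
  row 8 [01000]: ((0 AND (0 AND 0)) OR NOT 0) -> 1
  row 9 [01001]: ((0 AND (0 AND 0)) OR NOT 0) -> 1
  row 10 [01010]: ((0 AND (1 AND 0)) OR NOT 0) -> 1
  row 11 [01011]: ((0 AND (1 AND 0)) OR NOT 0) -> 1
  row 12 [01100]: ((0 AND (0 AND 0)) OR NOT 0) -> 1
  row 13 [01101]: ((0 AND (0 AND 0)) OR NOT 0) -> 1
  row 14 [01110]: ((0 AND (1 AND 0)) OR NOT 0) -> 1
  row 15 [01111]: ((0 AND (1 AND 0)) OR NOT 0) -> 1
  row 16 [10000]: ((1 AND (0 AND 1)) OR NOT 1) -> 0
  row 17 [10001]: ((1 AND (0 AND 1)) OR NOT 1) -> 0
  row 18 [10010]: ((1 AND (1 AND 1)) OR NOT 1) -> 1
  row 19 [10011]: ((1 AND (1 AND 1)) OR NOT 1) -> 1
  row 20 [10100]: ((1 AND (0 AND 1)) OR NOT 1) -> 0
  row 21 [10101]: ((1 AND (0 AND 1)) OR NOT 1) -> 0
  row 22 [10110]: ((1 AND (1 AND 1)) OR NOT 1) -> 1
  row 23 [10111]: ((1 AND (1 AND 1)) OR NOT 1) -> 1
  row 24 [11000]: ((1 AND (0 AND 1)) OR NOT 1) -> 0
  row 25 [11001]: ((1 AND (0 AND 1)) OR NOT 1) -> 0
  row 26 [11010]: ((1 AND (1 AND 1)) OR NOT 1) -> 1
  row 27 [11011]: ((1 AND (1 AND 1)) OR NOT 1) -> 1
  row 28 [11100]: ((1 AND (0 AND 1)) OR NOT 1) -> 0
  row 29 [11101]: ((1 AND (0 AND 1)) OR NOT 1) -> 0
  row 30 [11110]: ((1 AND (1 AND 1)) OR NOT 1) -> 1
  row 31 [11111]: ((1 AND (1 AND 1)) OR NOT 1) -> 1
Full result column, 4 rows per line (a,b,c fixed per line; d,e runs 00..11 left to right):
  rows 0-3 [a,b,c=000]: 1111  = hex F
  rows 4-7 [a,b,c=001]: 1111  = hex F
  rows 8-11 [a,b,c=010]: 1111  = hex F
  rows 12-15 [a,b,c=011]: 1111  = hex F
  rows 16-19 [a,b,c=100]: 0011  = hex 3
  rows 20-23 [a,b,c=101]: 0011  = hex 3
  rows 24-27 [a,b,c=110]: 0011  = hex 3
  rows 28-31 [a,b,c=111]: 0011  = hex 3
Output column (row 0 .. row 31) = 11111111111111110011001100110011
Output column grouped in 4s = 1111 1111 1111 1111 0011 0011 0011 0011 = 0xFFFF3333
Convert to decimal digit by digit (value = value*16 + digit):
  F -> 15
  15*16 + 15 (F) = 255
  255*16 + 15 (F) = 4095
  4095*16 + 15 (F) = 65535
  65535*16 + 3 = 1048563
  1048563*16 + 3 = 16777011
  16777011*16 + 3 = 268432179
  268432179*16 + 3 = 4294914867
Decimal = 4294914867

4294914867


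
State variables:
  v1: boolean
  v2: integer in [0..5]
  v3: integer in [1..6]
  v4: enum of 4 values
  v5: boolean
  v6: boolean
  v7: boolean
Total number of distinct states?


State space = product of domain sizes of all variables.
Domain sizes:
  v1 (boolean): 2
  v2 (integer in [0..5]): 6
  v3 (integer in [1..6]): 6
  v4 (enum of 4 values): 4
  v5 (boolean): 2
  v6 (boolean): 2
  v7 (boolean): 2
Product = 2 * 6 * 6 * 4 * 2 * 2 * 2 = 2304

2304


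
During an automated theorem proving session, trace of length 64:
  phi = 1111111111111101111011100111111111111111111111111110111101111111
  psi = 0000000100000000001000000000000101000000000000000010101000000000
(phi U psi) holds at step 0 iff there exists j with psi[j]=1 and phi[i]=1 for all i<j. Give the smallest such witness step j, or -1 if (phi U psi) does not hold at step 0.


(phi U psi) at 0: need smallest j with psi[j]=1 and phi[i]=1 for all i in [0,j).
Scan from step 0:
  step 0: phi=1, psi=0 -> continue
  step 1: phi=1, psi=0 -> continue
  step 2: phi=1, psi=0 -> continue
  step 3: phi=1, psi=0 -> continue
  step 7: psi=1 and phi held for [0,7) -> witness found
Witness step = 7

7


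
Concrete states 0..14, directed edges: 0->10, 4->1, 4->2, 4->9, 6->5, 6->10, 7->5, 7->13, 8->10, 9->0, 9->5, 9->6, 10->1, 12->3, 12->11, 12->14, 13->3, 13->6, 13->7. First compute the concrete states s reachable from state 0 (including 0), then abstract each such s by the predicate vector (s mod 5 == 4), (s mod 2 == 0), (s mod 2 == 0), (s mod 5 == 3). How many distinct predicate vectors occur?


BFS from 0:
Concrete reachable: {0, 1, 10}
Abstract via predicates (s mod 5 == 4), (s mod 2 == 0), (s mod 2 == 0), (s mod 5 == 3):
  (0,0,0,0) <- {1}
  (0,1,1,0) <- {0, 10}
Distinct abstract states = 2

2


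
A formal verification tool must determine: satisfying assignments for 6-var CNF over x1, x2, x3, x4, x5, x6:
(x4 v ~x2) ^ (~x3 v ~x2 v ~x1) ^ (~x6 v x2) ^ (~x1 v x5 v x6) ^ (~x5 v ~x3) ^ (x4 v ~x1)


CNF with 6 clauses over 6 vars (64 assignments).
An assignment satisfies CNF iff every clause has >=1 true literal.
Check each row (bits = x1,x2,x3,x4,x5,x6; clause T/F shown):
  row 0 [000000]: clauses=TTTTTT -> 1
  row 1 [000001]: clauses=TTFTTT -> 0
  row 2 [000010]: clauses=TTTTTT -> 1
  row 3 [000011]: clauses=TTFTTT -> 0
  row 4 [000100]: clauses=TTTTTT -> 1
  (every remaining row is evaluated the same way; all 64 results are listed next)
Full result column, 8 rows per line (x1,x2,x3 fixed per line; x4,x5,x6 runs 000..111 left to right):
  rows 0-7 [x1,x2,x3=000]: 10101010  (ones: 4)
  rows 8-15 [x1,x2,x3=001]: 10001000  (ones: 2)
  rows 16-23 [x1,x2,x3=010]: 00001111  (ones: 4)
  rows 24-31 [x1,x2,x3=011]: 00001100  (ones: 2)
  rows 32-39 [x1,x2,x3=100]: 00000010  (ones: 1)
  rows 40-47 [x1,x2,x3=101]: 00000000  (ones: 0)
  rows 48-55 [x1,x2,x3=110]: 00000111  (ones: 3)
  rows 56-63 [x1,x2,x3=111]: 00000000  (ones: 0)
Satisfying assignments = 4+2+4+2+1+0+3+0 = 16

16


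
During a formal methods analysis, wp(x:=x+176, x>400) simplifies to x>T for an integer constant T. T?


Formula: wp(x:=E, P) = P[E/x] (substitute E for x in postcondition)
Step 1: Postcondition: x>400
Step 2: Substitute x+176 for x: x+176>400
Step 3: Solve for x: x > 400-176 = 224

224


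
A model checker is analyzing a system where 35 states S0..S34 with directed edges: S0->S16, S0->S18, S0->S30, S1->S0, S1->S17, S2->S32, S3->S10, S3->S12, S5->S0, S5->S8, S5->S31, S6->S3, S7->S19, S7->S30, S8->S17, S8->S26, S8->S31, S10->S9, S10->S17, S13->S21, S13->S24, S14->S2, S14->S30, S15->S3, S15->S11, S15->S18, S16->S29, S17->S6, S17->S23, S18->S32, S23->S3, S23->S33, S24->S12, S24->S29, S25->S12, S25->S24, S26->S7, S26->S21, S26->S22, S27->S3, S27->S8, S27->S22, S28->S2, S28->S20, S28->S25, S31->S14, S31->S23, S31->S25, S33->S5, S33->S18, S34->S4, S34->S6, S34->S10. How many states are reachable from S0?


BFS from S0:
  layer 0: {S0}
  layer 1: {S16, S18, S30}
  layer 2: {S29, S32}
Reachable set: {S0, S16, S18, S29, S30, S32}
Count = 6

6


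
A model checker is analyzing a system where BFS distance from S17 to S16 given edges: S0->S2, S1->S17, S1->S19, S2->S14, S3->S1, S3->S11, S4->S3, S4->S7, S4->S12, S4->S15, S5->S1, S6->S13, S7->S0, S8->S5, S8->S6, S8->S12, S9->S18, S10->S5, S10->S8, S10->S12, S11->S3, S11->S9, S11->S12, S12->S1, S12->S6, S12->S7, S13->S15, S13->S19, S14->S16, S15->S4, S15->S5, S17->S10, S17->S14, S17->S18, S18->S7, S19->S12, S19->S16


BFS layer-by-layer from S17:
  dist 0: {S17}
  dist 1: {S10, S14, S18}
  dist 2: {S5, S7, S8, S12, S16}
  -> S16 reached at distance 2
Shortest path length = 2

2


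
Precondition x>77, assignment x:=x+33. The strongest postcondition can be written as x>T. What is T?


Formula: sp(P, x:=E) = exists old_x. (x = E[old_x/x]) AND P[old_x/x] (old_x is the value of x before the assignment; eliminate old_x by solving x = E[old_x/x] for old_x)
Step 1: Precondition P: x>77, i.e. old_x > 77
Step 2: Assignment gives x = old_x + 33, so old_x = x - 33
Step 3: Substitute into P: x - 33 > 77
Step 4: Simplify: x > 77+33 = 110

110


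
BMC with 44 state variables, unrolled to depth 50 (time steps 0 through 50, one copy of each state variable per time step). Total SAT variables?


BMC unrolls to depth k, creating one copy of each state var for steps 0..k.
Step count = 50 + 1 = 51 (steps 0 through 50)
Vars per step = 44
Total = 44 * 51 = 2244

2244


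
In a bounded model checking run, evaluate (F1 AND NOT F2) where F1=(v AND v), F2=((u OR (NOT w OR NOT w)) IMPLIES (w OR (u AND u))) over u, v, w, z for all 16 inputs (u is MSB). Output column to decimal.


F1 = (v AND v)
F2 = ((u OR (NOT w OR NOT w)) IMPLIES (w OR (u AND u)))
Counterexample to F1=>F2 is where F1=1 and F2=0.
Evaluate each row (bits = u,v,w,z, MSB first):
  row 0 [0000]: F1=0 F2=0 -> F1&~F2 -> 0
  row 1 [0001]: F1=0 F2=0 -> F1&~F2 -> 0
  row 2 [0010]: F1=0 F2=1 -> F1&~F2 -> 0
  row 3 [0011]: F1=0 F2=1 -> F1&~F2 -> 0
  row 4 [0100]: F1=1 F2=0 -> F1&~F2 -> 1
  row 5 [0101]: F1=1 F2=0 -> F1&~F2 -> 1
  row 6 [0110]: F1=1 F2=1 -> F1&~F2 -> 0
  row 7 [0111]: F1=1 F2=1 -> F1&~F2 -> 0
  row 8 [1000]: F1=0 F2=1 -> F1&~F2 -> 0
  row 9 [1001]: F1=0 F2=1 -> F1&~F2 -> 0
  row 10 [1010]: F1=0 F2=1 -> F1&~F2 -> 0
  row 11 [1011]: F1=0 F2=1 -> F1&~F2 -> 0
  row 12 [1100]: F1=1 F2=1 -> F1&~F2 -> 0
  row 13 [1101]: F1=1 F2=1 -> F1&~F2 -> 0
  row 14 [1110]: F1=1 F2=1 -> F1&~F2 -> 0
  row 15 [1111]: F1=1 F2=1 -> F1&~F2 -> 0
Full result column, 4 rows per line (u,v fixed per line; w,z runs 00..11 left to right):
  rows 0-3 [u,v=00]: 0000  = hex 0
  rows 4-7 [u,v=01]: 1100  = hex C
  rows 8-11 [u,v=10]: 0000  = hex 0
  rows 12-15 [u,v=11]: 0000  = hex 0
Counterexample vector (row 0 .. row 15) = 0000110000000000
Output column grouped in 4s = 0000 1100 0000 0000 = 0x0C00
Convert to decimal digit by digit (value = value*16 + digit):
  0 -> 0
  0*16 + 12 (C) = 12
  12*16 + 0 = 192
  192*16 + 0 = 3072
Decimal = 3072

3072


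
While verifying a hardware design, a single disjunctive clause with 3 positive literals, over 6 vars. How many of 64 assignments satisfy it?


Step 1: Total=2^6=64
Step 2: Unsat when all 3 false: 2^3=8
Step 3: Sat=64-8=56

56


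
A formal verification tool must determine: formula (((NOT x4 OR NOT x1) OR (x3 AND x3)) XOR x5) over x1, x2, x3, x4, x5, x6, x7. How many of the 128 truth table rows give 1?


Formula: (((NOT x4 OR NOT x1) OR (x3 AND x3)) XOR x5) over 7 vars (128 rows)
Evaluate each row (x1, x2, x3, x4, x5, x6, x7 as bits, MSB first):
  row 0 [0000000]: (((NOT 0 OR NOT 0) OR (0 AND 0)) XOR 0) -> 1
  row 1 [0000001]: (((NOT 0 OR NOT 0) OR (0 AND 0)) XOR 0) -> 1
  row 2 [0000010]: (((NOT 0 OR NOT 0) OR (0 AND 0)) XOR 0) -> 1
  row 3 [0000011]: (((NOT 0 OR NOT 0) OR (0 AND 0)) XOR 0) -> 1
  row 4 [0000100]: (((NOT 0 OR NOT 0) OR (0 AND 0)) XOR 1) -> 0
  (every remaining row is evaluated the same way; all 128 results are listed next)
Full result column, 8 rows per line (x1,x2,x3,x4 fixed per line; x5,x6,x7 runs 000..111 left to right):
  rows 0-7 [x1,x2,x3,x4=0000]: 11110000  (ones: 4)
  rows 8-15 [x1,x2,x3,x4=0001]: 11110000  (ones: 4)
  rows 16-23 [x1,x2,x3,x4=0010]: 11110000  (ones: 4)
  rows 24-31 [x1,x2,x3,x4=0011]: 11110000  (ones: 4)
  rows 32-39 [x1,x2,x3,x4=0100]: 11110000  (ones: 4)
  rows 40-47 [x1,x2,x3,x4=0101]: 11110000  (ones: 4)
  rows 48-55 [x1,x2,x3,x4=0110]: 11110000  (ones: 4)
  rows 56-63 [x1,x2,x3,x4=0111]: 11110000  (ones: 4)
  rows 64-71 [x1,x2,x3,x4=1000]: 11110000  (ones: 4)
  rows 72-79 [x1,x2,x3,x4=1001]: 00001111  (ones: 4)
  rows 80-87 [x1,x2,x3,x4=1010]: 11110000  (ones: 4)
  rows 88-95 [x1,x2,x3,x4=1011]: 11110000  (ones: 4)
  rows 96-103 [x1,x2,x3,x4=1100]: 11110000  (ones: 4)
  rows 104-111 [x1,x2,x3,x4=1101]: 00001111  (ones: 4)
  rows 112-119 [x1,x2,x3,x4=1110]: 11110000  (ones: 4)
  rows 120-127 [x1,x2,x3,x4=1111]: 11110000  (ones: 4)
Count of 1-rows = 4+4+4+4+4+4+4+4+4+4+4+4+4+4+4+4 = 64

64


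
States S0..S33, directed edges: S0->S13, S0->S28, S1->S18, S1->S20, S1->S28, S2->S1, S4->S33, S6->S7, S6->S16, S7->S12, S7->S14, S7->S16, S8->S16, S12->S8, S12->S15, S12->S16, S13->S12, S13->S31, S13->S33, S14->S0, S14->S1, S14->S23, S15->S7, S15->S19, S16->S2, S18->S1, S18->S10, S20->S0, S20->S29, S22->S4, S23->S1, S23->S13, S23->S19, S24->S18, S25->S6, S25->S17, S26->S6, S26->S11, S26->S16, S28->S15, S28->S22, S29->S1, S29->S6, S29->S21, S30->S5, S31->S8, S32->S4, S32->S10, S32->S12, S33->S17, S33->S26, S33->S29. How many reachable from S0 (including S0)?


BFS from S0:
  layer 0: {S0}
  layer 1: {S13, S28}
  layer 2: {S12, S15, S22, S31, S33}
  layer 3: {S4, S7, S8, S16, S17, S19, S26, S29}
  layer 4: {S1, S2, S6, S11, S14, S21}
  layer 5: {S18, S20, S23}
  layer 6: {S10}
Reachable set: {S0, S1, S2, S4, S6, S7, S8, S10, S11, S12, S13, S14, S15, S16, S17, S18, S19, S20, S21, S22, S23, S26, S28, S29, S31, S33}
Count = 26

26


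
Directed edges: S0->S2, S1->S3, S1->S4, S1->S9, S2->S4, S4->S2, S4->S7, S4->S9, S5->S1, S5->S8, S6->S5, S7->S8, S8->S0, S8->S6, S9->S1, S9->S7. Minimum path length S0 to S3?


BFS layer-by-layer from S0:
  dist 0: {S0}
  dist 1: {S2}
  dist 2: {S4}
  dist 3: {S7, S9}
  dist 4: {S1, S8}
  dist 5: {S3, S6}
  -> S3 reached at distance 5
Shortest path length = 5

5


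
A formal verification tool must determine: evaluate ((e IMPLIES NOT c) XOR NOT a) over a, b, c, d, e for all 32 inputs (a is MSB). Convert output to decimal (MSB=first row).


Formula: ((e IMPLIES NOT c) XOR NOT a) over a, b, c, d, e (32 rows)
Evaluate each row (bits = a,b,c,d,e, MSB first):
  row 0 [00000]: ((0 IMPLIES NOT 0) XOR NOT 0) -> 0
  row 1 [00001]: ((1 IMPLIES NOT 0) XOR NOT 0) -> 0
  row 2 [00010]: ((0 IMPLIES NOT 0) XOR NOT 0) -> 0
  row 3 [00011]: ((1 IMPLIES NOT 0) XOR NOT 0) -> 0
  row 4 [00100]: ((0 IMPLIES NOT 1) XOR NOT 0) -> 0
  row 5 [00101]: ((1 IMPLIES NOT 1) XOR NOT 0) -> 1
  row 6 [00110]: ((0 IMPLIES NOT 1) XOR NOT 0) -> 0
  row 7 [00111]: ((1 IMPLIES NOT 1) XOR NOT 0) -> 1
  row 8 [01000]: ((0 IMPLIES NOT 0) XOR NOT 0) -> 0
  row 9 [01001]: ((1 IMPLIES NOT 0) XOR NOT 0) -> 0
  row 10 [01010]: ((0 IMPLIES NOT 0) XOR NOT 0) -> 0
  row 11 [01011]: ((1 IMPLIES NOT 0) XOR NOT 0) -> 0
  row 12 [01100]: ((0 IMPLIES NOT 1) XOR NOT 0) -> 0
  row 13 [01101]: ((1 IMPLIES NOT 1) XOR NOT 0) -> 1
  row 14 [01110]: ((0 IMPLIES NOT 1) XOR NOT 0) -> 0
  row 15 [01111]: ((1 IMPLIES NOT 1) XOR NOT 0) -> 1
  row 16 [10000]: ((0 IMPLIES NOT 0) XOR NOT 1) -> 1
  row 17 [10001]: ((1 IMPLIES NOT 0) XOR NOT 1) -> 1
  row 18 [10010]: ((0 IMPLIES NOT 0) XOR NOT 1) -> 1
  row 19 [10011]: ((1 IMPLIES NOT 0) XOR NOT 1) -> 1
  row 20 [10100]: ((0 IMPLIES NOT 1) XOR NOT 1) -> 1
  row 21 [10101]: ((1 IMPLIES NOT 1) XOR NOT 1) -> 0
  row 22 [10110]: ((0 IMPLIES NOT 1) XOR NOT 1) -> 1
  row 23 [10111]: ((1 IMPLIES NOT 1) XOR NOT 1) -> 0
  row 24 [11000]: ((0 IMPLIES NOT 0) XOR NOT 1) -> 1
  row 25 [11001]: ((1 IMPLIES NOT 0) XOR NOT 1) -> 1
  row 26 [11010]: ((0 IMPLIES NOT 0) XOR NOT 1) -> 1
  row 27 [11011]: ((1 IMPLIES NOT 0) XOR NOT 1) -> 1
  row 28 [11100]: ((0 IMPLIES NOT 1) XOR NOT 1) -> 1
  row 29 [11101]: ((1 IMPLIES NOT 1) XOR NOT 1) -> 0
  row 30 [11110]: ((0 IMPLIES NOT 1) XOR NOT 1) -> 1
  row 31 [11111]: ((1 IMPLIES NOT 1) XOR NOT 1) -> 0
Full result column, 4 rows per line (a,b,c fixed per line; d,e runs 00..11 left to right):
  rows 0-3 [a,b,c=000]: 0000  = hex 0
  rows 4-7 [a,b,c=001]: 0101  = hex 5
  rows 8-11 [a,b,c=010]: 0000  = hex 0
  rows 12-15 [a,b,c=011]: 0101  = hex 5
  rows 16-19 [a,b,c=100]: 1111  = hex F
  rows 20-23 [a,b,c=101]: 1010  = hex A
  rows 24-27 [a,b,c=110]: 1111  = hex F
  rows 28-31 [a,b,c=111]: 1010  = hex A
Output column (row 0 .. row 31) = 00000101000001011111101011111010
Output column grouped in 4s = 0000 0101 0000 0101 1111 1010 1111 1010 = 0x0505FAFA
Convert to decimal digit by digit (value = value*16 + digit):
  0 -> 0
  0*16 + 5 = 5
  5*16 + 0 = 80
  80*16 + 5 = 1285
  1285*16 + 15 (F) = 20575
  20575*16 + 10 (A) = 329210
  329210*16 + 15 (F) = 5267375
  5267375*16 + 10 (A) = 84278010
Decimal = 84278010

84278010


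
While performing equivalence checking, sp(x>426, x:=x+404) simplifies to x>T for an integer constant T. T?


Formula: sp(P, x:=E) = exists old_x. (x = E[old_x/x]) AND P[old_x/x] (old_x is the value of x before the assignment; eliminate old_x by solving x = E[old_x/x] for old_x)
Step 1: Precondition P: x>426, i.e. old_x > 426
Step 2: Assignment gives x = old_x + 404, so old_x = x - 404
Step 3: Substitute into P: x - 404 > 426
Step 4: Simplify: x > 426+404 = 830

830


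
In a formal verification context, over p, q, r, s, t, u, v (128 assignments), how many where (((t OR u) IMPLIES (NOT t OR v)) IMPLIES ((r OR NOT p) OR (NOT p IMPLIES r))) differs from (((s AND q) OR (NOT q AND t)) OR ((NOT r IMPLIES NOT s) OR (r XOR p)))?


F1 = (((t OR u) IMPLIES (NOT t OR v)) IMPLIES ((r OR NOT p) OR (NOT p IMPLIES r)))
F2 = (((s AND q) OR (NOT q AND t)) OR ((NOT r IMPLIES NOT s) OR (r XOR p)))
Evaluate both on each of 128 rows (bits = p,q,r,s,t,u,v):
  row 0 [0000000]: F1=1 F2=1 -> 0
  row 1 [0000001]: F1=1 F2=1 -> 0
  row 2 [0000010]: F1=1 F2=1 -> 0
  row 3 [0000011]: F1=1 F2=1 -> 0
  row 4 [0000100]: F1=1 F2=1 -> 0
  (every remaining row is evaluated the same way; all 128 results are listed next)
Full result column, 8 rows per line (p,q,r,s fixed per line; t,u,v runs 000..111 left to right):
  rows 0-7 [p,q,r,s=0000]: 00000000  (ones: 0)
  rows 8-15 [p,q,r,s=0001]: 11110000  (ones: 4)
  rows 16-23 [p,q,r,s=0010]: 00000000  (ones: 0)
  rows 24-31 [p,q,r,s=0011]: 00000000  (ones: 0)
  rows 32-39 [p,q,r,s=0100]: 00000000  (ones: 0)
  rows 40-47 [p,q,r,s=0101]: 00000000  (ones: 0)
  rows 48-55 [p,q,r,s=0110]: 00000000  (ones: 0)
  rows 56-63 [p,q,r,s=0111]: 00000000  (ones: 0)
  rows 64-71 [p,q,r,s=1000]: 00000000  (ones: 0)
  rows 72-79 [p,q,r,s=1001]: 00000000  (ones: 0)
  rows 80-87 [p,q,r,s=1010]: 00000000  (ones: 0)
  rows 88-95 [p,q,r,s=1011]: 00000000  (ones: 0)
  rows 96-103 [p,q,r,s=1100]: 00000000  (ones: 0)
  rows 104-111 [p,q,r,s=1101]: 00000000  (ones: 0)
  rows 112-119 [p,q,r,s=1110]: 00000000  (ones: 0)
  rows 120-127 [p,q,r,s=1111]: 00000000  (ones: 0)
Disagreements = 0+4+0+0+0+0+0+0+0+0+0+0+0+0+0+0 = 4

4


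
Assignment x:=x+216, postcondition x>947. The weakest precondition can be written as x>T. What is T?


Formula: wp(x:=E, P) = P[E/x] (substitute E for x in postcondition)
Step 1: Postcondition: x>947
Step 2: Substitute x+216 for x: x+216>947
Step 3: Solve for x: x > 947-216 = 731

731


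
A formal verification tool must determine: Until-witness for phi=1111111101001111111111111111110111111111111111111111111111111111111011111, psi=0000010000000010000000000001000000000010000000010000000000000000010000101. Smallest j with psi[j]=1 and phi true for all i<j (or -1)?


(phi U psi) at 0: need smallest j with psi[j]=1 and phi[i]=1 for all i in [0,j).
Scan from step 0:
  step 0: phi=1, psi=0 -> continue
  step 1: phi=1, psi=0 -> continue
  step 2: phi=1, psi=0 -> continue
  step 3: phi=1, psi=0 -> continue
  step 5: psi=1 and phi held for [0,5) -> witness found
Witness step = 5

5


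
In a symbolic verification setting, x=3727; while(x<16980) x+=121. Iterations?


Step 1: x goes from 3727 toward 16980 by 121; the body runs while x<16980, so iterations = ceil((bound-start)/step)
Step 2: Distance=13253
Step 3: ceil(13253/121)=110

110


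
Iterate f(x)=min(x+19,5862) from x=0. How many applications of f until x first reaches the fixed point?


Step 1: x=0, cap=5862, increment=19
Step 2: x grows by 19 each step until capped at 5862; fixed point is x=5862
Step 3: iterations = ceil(5862/19) = 309

309


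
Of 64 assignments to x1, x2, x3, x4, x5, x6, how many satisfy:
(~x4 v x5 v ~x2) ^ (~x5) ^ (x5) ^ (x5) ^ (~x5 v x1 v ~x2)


CNF with 5 clauses over 6 vars (64 assignments).
An assignment satisfies CNF iff every clause has >=1 true literal.
Check each row (bits = x1,x2,x3,x4,x5,x6; clause T/F shown):
  row 0 [000000]: clauses=TTFFT -> 0
  row 1 [000001]: clauses=TTFFT -> 0
  row 2 [000010]: clauses=TFTTT -> 0
  row 3 [000011]: clauses=TFTTT -> 0
  row 4 [000100]: clauses=TTFFT -> 0
  (every remaining row is evaluated the same way; all 64 results are listed next)
Full result column, 8 rows per line (x1,x2,x3 fixed per line; x4,x5,x6 runs 000..111 left to right):
  rows 0-7 [x1,x2,x3=000]: 00000000  (ones: 0)
  rows 8-15 [x1,x2,x3=001]: 00000000  (ones: 0)
  rows 16-23 [x1,x2,x3=010]: 00000000  (ones: 0)
  rows 24-31 [x1,x2,x3=011]: 00000000  (ones: 0)
  rows 32-39 [x1,x2,x3=100]: 00000000  (ones: 0)
  rows 40-47 [x1,x2,x3=101]: 00000000  (ones: 0)
  rows 48-55 [x1,x2,x3=110]: 00000000  (ones: 0)
  rows 56-63 [x1,x2,x3=111]: 00000000  (ones: 0)
Satisfying assignments = 0+0+0+0+0+0+0+0 = 0

0


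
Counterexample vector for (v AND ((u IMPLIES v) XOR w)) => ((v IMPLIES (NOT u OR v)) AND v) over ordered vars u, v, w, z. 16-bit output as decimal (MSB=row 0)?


F1 = (v AND ((u IMPLIES v) XOR w))
F2 = ((v IMPLIES (NOT u OR v)) AND v)
Counterexample to F1=>F2 is where F1=1 and F2=0.
Evaluate each row (bits = u,v,w,z, MSB first):
  row 0 [0000]: F1=0 F2=0 -> F1&~F2 -> 0
  row 1 [0001]: F1=0 F2=0 -> F1&~F2 -> 0
  row 2 [0010]: F1=0 F2=0 -> F1&~F2 -> 0
  row 3 [0011]: F1=0 F2=0 -> F1&~F2 -> 0
  row 4 [0100]: F1=1 F2=1 -> F1&~F2 -> 0
  row 5 [0101]: F1=1 F2=1 -> F1&~F2 -> 0
  row 6 [0110]: F1=0 F2=1 -> F1&~F2 -> 0
  row 7 [0111]: F1=0 F2=1 -> F1&~F2 -> 0
  row 8 [1000]: F1=0 F2=0 -> F1&~F2 -> 0
  row 9 [1001]: F1=0 F2=0 -> F1&~F2 -> 0
  row 10 [1010]: F1=0 F2=0 -> F1&~F2 -> 0
  row 11 [1011]: F1=0 F2=0 -> F1&~F2 -> 0
  row 12 [1100]: F1=1 F2=1 -> F1&~F2 -> 0
  row 13 [1101]: F1=1 F2=1 -> F1&~F2 -> 0
  row 14 [1110]: F1=0 F2=1 -> F1&~F2 -> 0
  row 15 [1111]: F1=0 F2=1 -> F1&~F2 -> 0
Full result column, 4 rows per line (u,v fixed per line; w,z runs 00..11 left to right):
  rows 0-3 [u,v=00]: 0000  = hex 0
  rows 4-7 [u,v=01]: 0000  = hex 0
  rows 8-11 [u,v=10]: 0000  = hex 0
  rows 12-15 [u,v=11]: 0000  = hex 0
Counterexample vector (row 0 .. row 15) = 0000000000000000
Output column grouped in 4s = 0000 0000 0000 0000 = 0x0000
Convert to decimal digit by digit (value = value*16 + digit):
  0 -> 0
  0*16 + 0 = 0
  0*16 + 0 = 0
  0*16 + 0 = 0
Decimal = 0

0


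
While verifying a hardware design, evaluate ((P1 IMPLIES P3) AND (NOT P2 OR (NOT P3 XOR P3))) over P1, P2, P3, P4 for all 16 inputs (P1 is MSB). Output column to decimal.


Formula: ((P1 IMPLIES P3) AND (NOT P2 OR (NOT P3 XOR P3))) over P1, P2, P3, P4 (16 rows)
Evaluate each row (bits = P1,P2,P3,P4, MSB first):
  row 0 [0000]: ((0 IMPLIES 0) AND (NOT 0 OR (NOT 0 XOR 0))) -> 1
  row 1 [0001]: ((0 IMPLIES 0) AND (NOT 0 OR (NOT 0 XOR 0))) -> 1
  row 2 [0010]: ((0 IMPLIES 1) AND (NOT 0 OR (NOT 1 XOR 1))) -> 1
  row 3 [0011]: ((0 IMPLIES 1) AND (NOT 0 OR (NOT 1 XOR 1))) -> 1
  row 4 [0100]: ((0 IMPLIES 0) AND (NOT 1 OR (NOT 0 XOR 0))) -> 1
  row 5 [0101]: ((0 IMPLIES 0) AND (NOT 1 OR (NOT 0 XOR 0))) -> 1
  row 6 [0110]: ((0 IMPLIES 1) AND (NOT 1 OR (NOT 1 XOR 1))) -> 1
  row 7 [0111]: ((0 IMPLIES 1) AND (NOT 1 OR (NOT 1 XOR 1))) -> 1
  row 8 [1000]: ((1 IMPLIES 0) AND (NOT 0 OR (NOT 0 XOR 0))) -> 0
  row 9 [1001]: ((1 IMPLIES 0) AND (NOT 0 OR (NOT 0 XOR 0))) -> 0
  row 10 [1010]: ((1 IMPLIES 1) AND (NOT 0 OR (NOT 1 XOR 1))) -> 1
  row 11 [1011]: ((1 IMPLIES 1) AND (NOT 0 OR (NOT 1 XOR 1))) -> 1
  row 12 [1100]: ((1 IMPLIES 0) AND (NOT 1 OR (NOT 0 XOR 0))) -> 0
  row 13 [1101]: ((1 IMPLIES 0) AND (NOT 1 OR (NOT 0 XOR 0))) -> 0
  row 14 [1110]: ((1 IMPLIES 1) AND (NOT 1 OR (NOT 1 XOR 1))) -> 1
  row 15 [1111]: ((1 IMPLIES 1) AND (NOT 1 OR (NOT 1 XOR 1))) -> 1
Full result column, 4 rows per line (P1,P2 fixed per line; P3,P4 runs 00..11 left to right):
  rows 0-3 [P1,P2=00]: 1111  = hex F
  rows 4-7 [P1,P2=01]: 1111  = hex F
  rows 8-11 [P1,P2=10]: 0011  = hex 3
  rows 12-15 [P1,P2=11]: 0011  = hex 3
Output column (row 0 .. row 15) = 1111111100110011
Output column grouped in 4s = 1111 1111 0011 0011 = 0xFF33
Convert to decimal digit by digit (value = value*16 + digit):
  F -> 15
  15*16 + 15 (F) = 255
  255*16 + 3 = 4083
  4083*16 + 3 = 65331
Decimal = 65331

65331


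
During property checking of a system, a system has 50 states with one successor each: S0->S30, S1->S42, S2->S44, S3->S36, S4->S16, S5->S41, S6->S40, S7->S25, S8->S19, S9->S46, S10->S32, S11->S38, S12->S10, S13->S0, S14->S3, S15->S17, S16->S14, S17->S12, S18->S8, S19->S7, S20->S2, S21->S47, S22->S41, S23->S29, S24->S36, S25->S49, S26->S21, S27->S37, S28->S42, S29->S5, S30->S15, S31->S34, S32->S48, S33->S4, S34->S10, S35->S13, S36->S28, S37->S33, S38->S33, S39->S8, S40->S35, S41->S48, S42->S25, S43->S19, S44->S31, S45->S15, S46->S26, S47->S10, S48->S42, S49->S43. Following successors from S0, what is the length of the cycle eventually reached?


Trace from S0 until a state repeats:
  S0 -> S30 -> S15 -> S17 -> S12 -> S10 -> S32 -> S48 -> S42 -> S25 -> S49 -> S43 -> S19 -> S7 -> S25
S25 first seen at step 9, revisited at step 14.
Cycle length = 14 - 9 = 5

5


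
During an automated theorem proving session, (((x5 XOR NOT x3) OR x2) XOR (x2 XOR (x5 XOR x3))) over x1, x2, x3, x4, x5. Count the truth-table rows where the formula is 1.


Formula: (((x5 XOR NOT x3) OR x2) XOR (x2 XOR (x5 XOR x3))) over 5 vars (32 rows)
Evaluate each row (x1, x2, x3, x4, x5 as bits, MSB first):
  row 0 [00000]: (((0 XOR NOT 0) OR 0) XOR (0 XOR (0 XOR 0))) -> 1
  row 1 [00001]: (((1 XOR NOT 0) OR 0) XOR (0 XOR (1 XOR 0))) -> 1
  row 2 [00010]: (((0 XOR NOT 0) OR 0) XOR (0 XOR (0 XOR 0))) -> 1
  row 3 [00011]: (((1 XOR NOT 0) OR 0) XOR (0 XOR (1 XOR 0))) -> 1
  row 4 [00100]: (((0 XOR NOT 1) OR 0) XOR (0 XOR (0 XOR 1))) -> 1
  row 5 [00101]: (((1 XOR NOT 1) OR 0) XOR (0 XOR (1 XOR 1))) -> 1
  row 6 [00110]: (((0 XOR NOT 1) OR 0) XOR (0 XOR (0 XOR 1))) -> 1
  row 7 [00111]: (((1 XOR NOT 1) OR 0) XOR (0 XOR (1 XOR 1))) -> 1
  row 8 [01000]: (((0 XOR NOT 0) OR 1) XOR (1 XOR (0 XOR 0))) -> 0
  row 9 [01001]: (((1 XOR NOT 0) OR 1) XOR (1 XOR (1 XOR 0))) -> 1
  row 10 [01010]: (((0 XOR NOT 0) OR 1) XOR (1 XOR (0 XOR 0))) -> 0
  row 11 [01011]: (((1 XOR NOT 0) OR 1) XOR (1 XOR (1 XOR 0))) -> 1
  row 12 [01100]: (((0 XOR NOT 1) OR 1) XOR (1 XOR (0 XOR 1))) -> 1
  row 13 [01101]: (((1 XOR NOT 1) OR 1) XOR (1 XOR (1 XOR 1))) -> 0
  row 14 [01110]: (((0 XOR NOT 1) OR 1) XOR (1 XOR (0 XOR 1))) -> 1
  row 15 [01111]: (((1 XOR NOT 1) OR 1) XOR (1 XOR (1 XOR 1))) -> 0
  row 16 [10000]: (((0 XOR NOT 0) OR 0) XOR (0 XOR (0 XOR 0))) -> 1
  row 17 [10001]: (((1 XOR NOT 0) OR 0) XOR (0 XOR (1 XOR 0))) -> 1
  row 18 [10010]: (((0 XOR NOT 0) OR 0) XOR (0 XOR (0 XOR 0))) -> 1
  row 19 [10011]: (((1 XOR NOT 0) OR 0) XOR (0 XOR (1 XOR 0))) -> 1
  row 20 [10100]: (((0 XOR NOT 1) OR 0) XOR (0 XOR (0 XOR 1))) -> 1
  row 21 [10101]: (((1 XOR NOT 1) OR 0) XOR (0 XOR (1 XOR 1))) -> 1
  row 22 [10110]: (((0 XOR NOT 1) OR 0) XOR (0 XOR (0 XOR 1))) -> 1
  row 23 [10111]: (((1 XOR NOT 1) OR 0) XOR (0 XOR (1 XOR 1))) -> 1
  row 24 [11000]: (((0 XOR NOT 0) OR 1) XOR (1 XOR (0 XOR 0))) -> 0
  row 25 [11001]: (((1 XOR NOT 0) OR 1) XOR (1 XOR (1 XOR 0))) -> 1
  row 26 [11010]: (((0 XOR NOT 0) OR 1) XOR (1 XOR (0 XOR 0))) -> 0
  row 27 [11011]: (((1 XOR NOT 0) OR 1) XOR (1 XOR (1 XOR 0))) -> 1
  row 28 [11100]: (((0 XOR NOT 1) OR 1) XOR (1 XOR (0 XOR 1))) -> 1
  row 29 [11101]: (((1 XOR NOT 1) OR 1) XOR (1 XOR (1 XOR 1))) -> 0
  row 30 [11110]: (((0 XOR NOT 1) OR 1) XOR (1 XOR (0 XOR 1))) -> 1
  row 31 [11111]: (((1 XOR NOT 1) OR 1) XOR (1 XOR (1 XOR 1))) -> 0
Full result column, 8 rows per line (x1,x2 fixed per line; x3,x4,x5 runs 000..111 left to right):
  rows 0-7 [x1,x2=00]: 11111111  (ones: 8)
  rows 8-15 [x1,x2=01]: 01011010  (ones: 4)
  rows 16-23 [x1,x2=10]: 11111111  (ones: 8)
  rows 24-31 [x1,x2=11]: 01011010  (ones: 4)
Count of 1-rows = 8+4+8+4 = 24

24


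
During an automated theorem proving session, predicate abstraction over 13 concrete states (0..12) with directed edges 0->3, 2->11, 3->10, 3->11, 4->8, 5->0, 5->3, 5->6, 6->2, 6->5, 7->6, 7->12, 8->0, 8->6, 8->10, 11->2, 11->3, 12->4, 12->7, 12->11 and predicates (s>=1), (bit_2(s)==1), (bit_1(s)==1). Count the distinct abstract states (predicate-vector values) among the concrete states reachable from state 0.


BFS from 0:
Concrete reachable: {0, 2, 3, 10, 11}
Abstract via predicates (s>=1), (bit_2(s)==1), (bit_1(s)==1):
  (0,0,0) <- {0}
  (1,0,1) <- {2, 3, 10, 11}
Distinct abstract states = 2

2


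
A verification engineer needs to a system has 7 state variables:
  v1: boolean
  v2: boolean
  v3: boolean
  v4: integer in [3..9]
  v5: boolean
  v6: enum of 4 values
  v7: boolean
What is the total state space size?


State space = product of domain sizes of all variables.
Domain sizes:
  v1 (boolean): 2
  v2 (boolean): 2
  v3 (boolean): 2
  v4 (integer in [3..9]): 7
  v5 (boolean): 2
  v6 (enum of 4 values): 4
  v7 (boolean): 2
Product = 2 * 2 * 2 * 7 * 2 * 4 * 2 = 896

896


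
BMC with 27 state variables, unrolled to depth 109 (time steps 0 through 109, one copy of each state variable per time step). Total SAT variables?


BMC unrolls to depth k, creating one copy of each state var for steps 0..k.
Step count = 109 + 1 = 110 (steps 0 through 109)
Vars per step = 27
Total = 27 * 110 = 2970

2970


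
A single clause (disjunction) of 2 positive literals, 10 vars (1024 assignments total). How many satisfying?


Step 1: Total=2^10=1024
Step 2: Unsat when all 2 false: 2^8=256
Step 3: Sat=1024-256=768

768
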